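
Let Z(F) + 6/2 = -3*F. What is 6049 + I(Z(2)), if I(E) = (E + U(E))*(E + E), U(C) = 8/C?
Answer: 6227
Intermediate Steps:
Z(F) = -3 - 3*F
I(E) = 2*E*(E + 8/E) (I(E) = (E + 8/E)*(E + E) = (E + 8/E)*(2*E) = 2*E*(E + 8/E))
6049 + I(Z(2)) = 6049 + (16 + 2*(-3 - 3*2)²) = 6049 + (16 + 2*(-3 - 6)²) = 6049 + (16 + 2*(-9)²) = 6049 + (16 + 2*81) = 6049 + (16 + 162) = 6049 + 178 = 6227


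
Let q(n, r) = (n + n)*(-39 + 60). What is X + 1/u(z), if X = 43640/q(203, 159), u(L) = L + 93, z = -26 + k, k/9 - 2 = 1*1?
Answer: 2055343/400722 ≈ 5.1291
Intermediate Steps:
k = 27 (k = 18 + 9*(1*1) = 18 + 9*1 = 18 + 9 = 27)
q(n, r) = 42*n (q(n, r) = (2*n)*21 = 42*n)
z = 1 (z = -26 + 27 = 1)
u(L) = 93 + L
X = 21820/4263 (X = 43640/((42*203)) = 43640/8526 = 43640*(1/8526) = 21820/4263 ≈ 5.1185)
X + 1/u(z) = 21820/4263 + 1/(93 + 1) = 21820/4263 + 1/94 = 2055343/400722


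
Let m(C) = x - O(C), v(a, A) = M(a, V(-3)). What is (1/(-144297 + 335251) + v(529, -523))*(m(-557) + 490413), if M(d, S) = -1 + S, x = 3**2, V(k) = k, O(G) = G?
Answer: -375017124885/190954 ≈ -1.9639e+6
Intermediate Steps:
x = 9
v(a, A) = -4 (v(a, A) = -1 - 3 = -4)
m(C) = 9 - C
(1/(-144297 + 335251) + v(529, -523))*(m(-557) + 490413) = (1/(-144297 + 335251) - 4)*((9 - 1*(-557)) + 490413) = (1/190954 - 4)*((9 + 557) + 490413) = (1/190954 - 4)*(566 + 490413) = -763815/190954*490979 = -375017124885/190954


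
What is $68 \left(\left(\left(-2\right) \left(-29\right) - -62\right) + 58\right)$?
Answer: $12104$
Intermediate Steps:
$68 \left(\left(\left(-2\right) \left(-29\right) - -62\right) + 58\right) = 68 \left(\left(58 + 62\right) + 58\right) = 68 \left(120 + 58\right) = 68 \cdot 178 = 12104$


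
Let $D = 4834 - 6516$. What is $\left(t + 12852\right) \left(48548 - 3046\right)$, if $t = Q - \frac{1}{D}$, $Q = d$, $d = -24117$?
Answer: $- \frac{431079782479}{841} \approx -5.1258 \cdot 10^{8}$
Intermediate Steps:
$D = -1682$
$Q = -24117$
$t = - \frac{40564793}{1682}$ ($t = -24117 - \frac{1}{-1682} = -24117 - - \frac{1}{1682} = -24117 + \frac{1}{1682} = - \frac{40564793}{1682} \approx -24117.0$)
$\left(t + 12852\right) \left(48548 - 3046\right) = \left(- \frac{40564793}{1682} + 12852\right) \left(48548 - 3046\right) = \left(- \frac{18947729}{1682}\right) 45502 = - \frac{431079782479}{841}$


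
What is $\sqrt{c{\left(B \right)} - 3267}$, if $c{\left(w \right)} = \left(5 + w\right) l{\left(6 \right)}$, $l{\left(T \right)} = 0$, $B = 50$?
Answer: $33 i \sqrt{3} \approx 57.158 i$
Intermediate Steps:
$c{\left(w \right)} = 0$ ($c{\left(w \right)} = \left(5 + w\right) 0 = 0$)
$\sqrt{c{\left(B \right)} - 3267} = \sqrt{0 - 3267} = \sqrt{-3267} = 33 i \sqrt{3}$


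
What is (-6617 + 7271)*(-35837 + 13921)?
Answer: -14333064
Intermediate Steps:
(-6617 + 7271)*(-35837 + 13921) = 654*(-21916) = -14333064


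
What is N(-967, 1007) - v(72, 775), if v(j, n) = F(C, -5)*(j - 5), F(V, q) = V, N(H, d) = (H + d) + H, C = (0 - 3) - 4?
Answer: -458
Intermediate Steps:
C = -7 (C = -3 - 4 = -7)
N(H, d) = d + 2*H
v(j, n) = 35 - 7*j (v(j, n) = -7*(j - 5) = -7*(-5 + j) = 35 - 7*j)
N(-967, 1007) - v(72, 775) = (1007 + 2*(-967)) - (35 - 7*72) = (1007 - 1934) - (35 - 504) = -927 - 1*(-469) = -927 + 469 = -458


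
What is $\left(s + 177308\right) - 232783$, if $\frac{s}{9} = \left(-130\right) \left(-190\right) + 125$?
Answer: $167950$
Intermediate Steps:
$s = 223425$ ($s = 9 \left(\left(-130\right) \left(-190\right) + 125\right) = 9 \left(24700 + 125\right) = 9 \cdot 24825 = 223425$)
$\left(s + 177308\right) - 232783 = \left(223425 + 177308\right) - 232783 = 400733 - 232783 = 167950$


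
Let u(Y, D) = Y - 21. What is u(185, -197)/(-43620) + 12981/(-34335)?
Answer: -1059004/2773505 ≈ -0.38183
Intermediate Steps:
u(Y, D) = -21 + Y
u(185, -197)/(-43620) + 12981/(-34335) = (-21 + 185)/(-43620) + 12981/(-34335) = 164*(-1/43620) + 12981*(-1/34335) = -41/10905 - 4327/11445 = -1059004/2773505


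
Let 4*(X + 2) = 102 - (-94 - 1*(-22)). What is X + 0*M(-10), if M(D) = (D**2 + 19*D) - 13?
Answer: 83/2 ≈ 41.500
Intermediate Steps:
M(D) = -13 + D**2 + 19*D
X = 83/2 (X = -2 + (102 - (-94 - 1*(-22)))/4 = -2 + (102 - (-94 + 22))/4 = -2 + (102 - 1*(-72))/4 = -2 + (102 + 72)/4 = -2 + (1/4)*174 = -2 + 87/2 = 83/2 ≈ 41.500)
X + 0*M(-10) = 83/2 + 0*(-13 + (-10)**2 + 19*(-10)) = 83/2 + 0*(-13 + 100 - 190) = 83/2 + 0*(-103) = 83/2 + 0 = 83/2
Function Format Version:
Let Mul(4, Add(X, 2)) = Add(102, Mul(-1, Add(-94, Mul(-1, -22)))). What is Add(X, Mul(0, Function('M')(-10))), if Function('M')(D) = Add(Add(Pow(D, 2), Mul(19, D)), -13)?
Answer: Rational(83, 2) ≈ 41.500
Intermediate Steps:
Function('M')(D) = Add(-13, Pow(D, 2), Mul(19, D))
X = Rational(83, 2) (X = Add(-2, Mul(Rational(1, 4), Add(102, Mul(-1, Add(-94, Mul(-1, -22)))))) = Add(-2, Mul(Rational(1, 4), Add(102, Mul(-1, Add(-94, 22))))) = Add(-2, Mul(Rational(1, 4), Add(102, Mul(-1, -72)))) = Add(-2, Mul(Rational(1, 4), Add(102, 72))) = Add(-2, Mul(Rational(1, 4), 174)) = Add(-2, Rational(87, 2)) = Rational(83, 2) ≈ 41.500)
Add(X, Mul(0, Function('M')(-10))) = Add(Rational(83, 2), Mul(0, Add(-13, Pow(-10, 2), Mul(19, -10)))) = Add(Rational(83, 2), Mul(0, Add(-13, 100, -190))) = Add(Rational(83, 2), Mul(0, -103)) = Add(Rational(83, 2), 0) = Rational(83, 2)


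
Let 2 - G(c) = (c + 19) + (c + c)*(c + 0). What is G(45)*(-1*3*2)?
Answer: 24672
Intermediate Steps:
G(c) = -17 - c - 2*c**2 (G(c) = 2 - ((c + 19) + (c + c)*(c + 0)) = 2 - ((19 + c) + (2*c)*c) = 2 - ((19 + c) + 2*c**2) = 2 - (19 + c + 2*c**2) = 2 + (-19 - c - 2*c**2) = -17 - c - 2*c**2)
G(45)*(-1*3*2) = (-17 - 1*45 - 2*45**2)*(-1*3*2) = (-17 - 45 - 2*2025)*(-3*2) = (-17 - 45 - 4050)*(-6) = -4112*(-6) = 24672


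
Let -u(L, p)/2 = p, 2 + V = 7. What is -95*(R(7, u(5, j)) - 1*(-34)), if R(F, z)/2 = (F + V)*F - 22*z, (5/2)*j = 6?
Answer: -39254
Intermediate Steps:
V = 5 (V = -2 + 7 = 5)
j = 12/5 (j = (⅖)*6 = 12/5 ≈ 2.4000)
u(L, p) = -2*p
R(F, z) = -44*z + 2*F*(5 + F) (R(F, z) = 2*((F + 5)*F - 22*z) = 2*((5 + F)*F - 22*z) = 2*(F*(5 + F) - 22*z) = 2*(-22*z + F*(5 + F)) = -44*z + 2*F*(5 + F))
-95*(R(7, u(5, j)) - 1*(-34)) = -95*((-(-88)*12/5 + 2*7² + 10*7) - 1*(-34)) = -95*((-44*(-24/5) + 2*49 + 70) + 34) = -95*((1056/5 + 98 + 70) + 34) = -95*(1896/5 + 34) = -95*2066/5 = -39254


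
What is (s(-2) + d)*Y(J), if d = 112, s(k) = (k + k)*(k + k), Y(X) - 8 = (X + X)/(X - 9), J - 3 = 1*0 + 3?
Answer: 512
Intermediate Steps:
J = 6 (J = 3 + (1*0 + 3) = 3 + (0 + 3) = 3 + 3 = 6)
Y(X) = 8 + 2*X/(-9 + X) (Y(X) = 8 + (X + X)/(X - 9) = 8 + (2*X)/(-9 + X) = 8 + 2*X/(-9 + X))
s(k) = 4*k**2 (s(k) = (2*k)*(2*k) = 4*k**2)
(s(-2) + d)*Y(J) = (4*(-2)**2 + 112)*(2*(-36 + 5*6)/(-9 + 6)) = (4*4 + 112)*(2*(-36 + 30)/(-3)) = (16 + 112)*(2*(-1/3)*(-6)) = 128*4 = 512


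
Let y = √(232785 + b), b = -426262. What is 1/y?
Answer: -I*√193477/193477 ≈ -0.0022734*I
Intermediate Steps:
y = I*√193477 (y = √(232785 - 426262) = √(-193477) = I*√193477 ≈ 439.86*I)
1/y = 1/(I*√193477) = -I*√193477/193477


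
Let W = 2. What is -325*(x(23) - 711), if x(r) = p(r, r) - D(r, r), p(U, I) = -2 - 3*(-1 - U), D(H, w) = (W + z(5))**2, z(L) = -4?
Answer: 209625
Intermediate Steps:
D(H, w) = 4 (D(H, w) = (2 - 4)**2 = (-2)**2 = 4)
p(U, I) = 1 + 3*U (p(U, I) = -2 + (3 + 3*U) = 1 + 3*U)
x(r) = -3 + 3*r (x(r) = (1 + 3*r) - 1*4 = (1 + 3*r) - 4 = -3 + 3*r)
-325*(x(23) - 711) = -325*((-3 + 3*23) - 711) = -325*((-3 + 69) - 711) = -325*(66 - 711) = -325*(-645) = 209625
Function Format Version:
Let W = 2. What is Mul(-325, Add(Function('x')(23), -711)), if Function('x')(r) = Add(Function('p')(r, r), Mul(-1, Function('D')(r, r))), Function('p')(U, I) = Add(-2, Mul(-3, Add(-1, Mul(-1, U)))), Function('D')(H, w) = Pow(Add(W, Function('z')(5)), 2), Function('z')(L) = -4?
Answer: 209625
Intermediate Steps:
Function('D')(H, w) = 4 (Function('D')(H, w) = Pow(Add(2, -4), 2) = Pow(-2, 2) = 4)
Function('p')(U, I) = Add(1, Mul(3, U)) (Function('p')(U, I) = Add(-2, Add(3, Mul(3, U))) = Add(1, Mul(3, U)))
Function('x')(r) = Add(-3, Mul(3, r)) (Function('x')(r) = Add(Add(1, Mul(3, r)), Mul(-1, 4)) = Add(Add(1, Mul(3, r)), -4) = Add(-3, Mul(3, r)))
Mul(-325, Add(Function('x')(23), -711)) = Mul(-325, Add(Add(-3, Mul(3, 23)), -711)) = Mul(-325, Add(Add(-3, 69), -711)) = Mul(-325, Add(66, -711)) = Mul(-325, -645) = 209625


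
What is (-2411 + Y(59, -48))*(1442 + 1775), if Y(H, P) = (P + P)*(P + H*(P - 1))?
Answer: 899901061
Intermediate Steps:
Y(H, P) = 2*P*(P + H*(-1 + P)) (Y(H, P) = (2*P)*(P + H*(-1 + P)) = 2*P*(P + H*(-1 + P)))
(-2411 + Y(59, -48))*(1442 + 1775) = (-2411 + 2*(-48)*(-48 - 1*59 + 59*(-48)))*(1442 + 1775) = (-2411 + 2*(-48)*(-48 - 59 - 2832))*3217 = (-2411 + 2*(-48)*(-2939))*3217 = (-2411 + 282144)*3217 = 279733*3217 = 899901061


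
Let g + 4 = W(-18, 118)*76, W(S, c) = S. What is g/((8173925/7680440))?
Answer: -2107512736/1634785 ≈ -1289.2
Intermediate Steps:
g = -1372 (g = -4 - 18*76 = -4 - 1368 = -1372)
g/((8173925/7680440)) = -1372/(8173925/7680440) = -1372/(8173925*(1/7680440)) = -1372/1634785/1536088 = -1372*1536088/1634785 = -2107512736/1634785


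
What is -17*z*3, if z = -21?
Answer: 1071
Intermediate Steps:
-17*z*3 = -17*(-21)*3 = 357*3 = 1071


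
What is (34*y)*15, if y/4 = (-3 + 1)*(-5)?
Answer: 20400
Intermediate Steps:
y = 40 (y = 4*((-3 + 1)*(-5)) = 4*(-2*(-5)) = 4*10 = 40)
(34*y)*15 = (34*40)*15 = 1360*15 = 20400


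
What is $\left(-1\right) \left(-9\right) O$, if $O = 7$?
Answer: $63$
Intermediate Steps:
$\left(-1\right) \left(-9\right) O = \left(-1\right) \left(-9\right) 7 = 9 \cdot 7 = 63$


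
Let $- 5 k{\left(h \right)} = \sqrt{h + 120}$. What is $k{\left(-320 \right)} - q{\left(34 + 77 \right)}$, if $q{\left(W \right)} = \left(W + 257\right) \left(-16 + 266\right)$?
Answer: $-92000 - 2 i \sqrt{2} \approx -92000.0 - 2.8284 i$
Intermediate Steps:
$k{\left(h \right)} = - \frac{\sqrt{120 + h}}{5}$ ($k{\left(h \right)} = - \frac{\sqrt{h + 120}}{5} = - \frac{\sqrt{120 + h}}{5}$)
$q{\left(W \right)} = 64250 + 250 W$ ($q{\left(W \right)} = \left(257 + W\right) 250 = 64250 + 250 W$)
$k{\left(-320 \right)} - q{\left(34 + 77 \right)} = - \frac{\sqrt{120 - 320}}{5} - \left(64250 + 250 \left(34 + 77\right)\right) = - \frac{\sqrt{-200}}{5} - \left(64250 + 250 \cdot 111\right) = - \frac{10 i \sqrt{2}}{5} - \left(64250 + 27750\right) = - 2 i \sqrt{2} - 92000 = -92000 - 2 i \sqrt{2}$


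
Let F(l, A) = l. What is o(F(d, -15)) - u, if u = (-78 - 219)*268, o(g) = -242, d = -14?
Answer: 79354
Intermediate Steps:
u = -79596 (u = -297*268 = -79596)
o(F(d, -15)) - u = -242 - 1*(-79596) = -242 + 79596 = 79354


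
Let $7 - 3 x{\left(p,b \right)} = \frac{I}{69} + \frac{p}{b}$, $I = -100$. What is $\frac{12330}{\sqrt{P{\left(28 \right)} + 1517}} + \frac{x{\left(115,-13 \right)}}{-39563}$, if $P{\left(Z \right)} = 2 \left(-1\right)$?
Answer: $- \frac{15514}{106464033} + \frac{822 \sqrt{1515}}{101} \approx 316.78$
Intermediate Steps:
$x{\left(p,b \right)} = \frac{583}{207} - \frac{p}{3 b}$ ($x{\left(p,b \right)} = \frac{7}{3} - \frac{- \frac{100}{69} + \frac{p}{b}}{3} = \frac{7}{3} + \left(\frac{100}{207} - \frac{p}{3 b}\right) = \frac{583}{207} - \frac{p}{3 b}$)
$P{\left(Z \right)} = -2$
$\frac{12330}{\sqrt{P{\left(28 \right)} + 1517}} + \frac{x{\left(115,-13 \right)}}{-39563} = \frac{12330}{\sqrt{-2 + 1517}} + \frac{\frac{583}{207} - \frac{115}{3 \left(-13\right)}}{-39563} = \frac{12330}{\sqrt{1515}} + \left(\frac{583}{207} - \frac{115}{3} \left(- \frac{1}{13}\right)\right) \left(- \frac{1}{39563}\right) = 12330 \frac{\sqrt{1515}}{1515} + \left(\frac{583}{207} + \frac{115}{39}\right) \left(- \frac{1}{39563}\right) = \frac{822 \sqrt{1515}}{101} + \frac{15514}{2691} \left(- \frac{1}{39563}\right) = \frac{822 \sqrt{1515}}{101} - \frac{15514}{106464033} = - \frac{15514}{106464033} + \frac{822 \sqrt{1515}}{101}$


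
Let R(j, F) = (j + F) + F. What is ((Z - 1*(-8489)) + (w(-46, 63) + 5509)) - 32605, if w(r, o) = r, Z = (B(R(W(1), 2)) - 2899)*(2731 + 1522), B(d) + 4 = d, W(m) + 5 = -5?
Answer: -12390630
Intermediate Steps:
W(m) = -10 (W(m) = -5 - 5 = -10)
R(j, F) = j + 2*F (R(j, F) = (F + j) + F = j + 2*F)
B(d) = -4 + d
Z = -12371977 (Z = ((-4 + (-10 + 2*2)) - 2899)*(2731 + 1522) = ((-4 + (-10 + 4)) - 2899)*4253 = ((-4 - 6) - 2899)*4253 = (-10 - 2899)*4253 = -2909*4253 = -12371977)
((Z - 1*(-8489)) + (w(-46, 63) + 5509)) - 32605 = ((-12371977 - 1*(-8489)) + (-46 + 5509)) - 32605 = ((-12371977 + 8489) + 5463) - 32605 = (-12363488 + 5463) - 32605 = -12358025 - 32605 = -12390630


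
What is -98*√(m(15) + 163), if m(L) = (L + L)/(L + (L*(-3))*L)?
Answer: -49*√78870/11 ≈ -1251.0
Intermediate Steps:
m(L) = 2*L/(L - 3*L²) (m(L) = (2*L)/(L + (-3*L)*L) = (2*L)/(L - 3*L²) = 2*L/(L - 3*L²))
-98*√(m(15) + 163) = -98*√(-2/(-1 + 3*15) + 163) = -98*√(-2/(-1 + 45) + 163) = -98*√(-2/44 + 163) = -98*√(-2*1/44 + 163) = -98*√(-1/22 + 163) = -49*√78870/11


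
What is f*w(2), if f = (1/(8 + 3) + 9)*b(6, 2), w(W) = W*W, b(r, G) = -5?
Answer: -2000/11 ≈ -181.82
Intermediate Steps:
w(W) = W**2
f = -500/11 (f = (1/(8 + 3) + 9)*(-5) = (1/11 + 9)*(-5) = (100/11)*(-5) = -500/11 ≈ -45.455)
f*w(2) = -500/11*2**2 = -500/11*4 = -2000/11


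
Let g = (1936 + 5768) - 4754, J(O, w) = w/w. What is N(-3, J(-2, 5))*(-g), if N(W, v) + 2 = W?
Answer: 14750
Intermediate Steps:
J(O, w) = 1
N(W, v) = -2 + W
g = 2950 (g = 7704 - 4754 = 2950)
N(-3, J(-2, 5))*(-g) = (-2 - 3)*(-1*2950) = -5*(-2950) = 14750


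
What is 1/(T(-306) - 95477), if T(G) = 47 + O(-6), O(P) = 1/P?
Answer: -6/572581 ≈ -1.0479e-5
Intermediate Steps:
T(G) = 281/6 (T(G) = 47 + 1/(-6) = 47 - ⅙ = 281/6)
1/(T(-306) - 95477) = 1/(281/6 - 95477) = 1/(-572581/6) = -6/572581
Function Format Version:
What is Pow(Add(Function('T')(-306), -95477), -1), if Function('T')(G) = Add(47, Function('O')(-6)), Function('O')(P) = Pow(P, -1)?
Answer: Rational(-6, 572581) ≈ -1.0479e-5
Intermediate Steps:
Function('T')(G) = Rational(281, 6) (Function('T')(G) = Add(47, Pow(-6, -1)) = Add(47, Rational(-1, 6)) = Rational(281, 6))
Pow(Add(Function('T')(-306), -95477), -1) = Pow(Add(Rational(281, 6), -95477), -1) = Pow(Rational(-572581, 6), -1) = Rational(-6, 572581)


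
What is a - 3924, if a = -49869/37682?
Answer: -147914037/37682 ≈ -3925.3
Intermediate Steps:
a = -49869/37682 (a = -49869*1/37682 = -49869/37682 ≈ -1.3234)
a - 3924 = -49869/37682 - 3924 = -147914037/37682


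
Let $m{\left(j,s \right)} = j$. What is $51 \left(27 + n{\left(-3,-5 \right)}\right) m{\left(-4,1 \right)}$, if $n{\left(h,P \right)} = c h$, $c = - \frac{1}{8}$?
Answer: $- \frac{11169}{2} \approx -5584.5$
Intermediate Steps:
$c = - \frac{1}{8}$ ($c = \left(-1\right) \frac{1}{8} = - \frac{1}{8} \approx -0.125$)
$n{\left(h,P \right)} = - \frac{h}{8}$
$51 \left(27 + n{\left(-3,-5 \right)}\right) m{\left(-4,1 \right)} = 51 \left(27 - - \frac{3}{8}\right) \left(-4\right) = 51 \left(27 + \frac{3}{8}\right) \left(-4\right) = 51 \cdot \frac{219}{8} \left(-4\right) = \frac{11169}{8} \left(-4\right) = - \frac{11169}{2}$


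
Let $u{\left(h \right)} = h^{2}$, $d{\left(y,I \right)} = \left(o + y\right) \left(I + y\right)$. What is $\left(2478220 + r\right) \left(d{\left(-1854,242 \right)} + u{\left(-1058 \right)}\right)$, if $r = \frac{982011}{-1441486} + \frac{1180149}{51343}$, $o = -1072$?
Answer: $\frac{535212661972640057309638}{37005107849} \approx 1.4463 \cdot 10^{13}$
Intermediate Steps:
$d{\left(y,I \right)} = \left(-1072 + y\right) \left(I + y\right)$
$r = \frac{1650748870641}{74010215698}$ ($r = 982011 \left(- \frac{1}{1441486}\right) + 1180149 \cdot \frac{1}{51343} = - \frac{982011}{1441486} + \frac{1180149}{51343} = \frac{1650748870641}{74010215698} \approx 22.304$)
$\left(2478220 + r\right) \left(d{\left(-1854,242 \right)} + u{\left(-1058 \right)}\right) = \left(2478220 + \frac{1650748870641}{74010215698}\right) \left(\left(\left(-1854\right)^{2} - 259424 - -1987488 + 242 \left(-1854\right)\right) + \left(-1058\right)^{2}\right) = \frac{183415247495968201 \left(\left(3437316 - 259424 + 1987488 - 448668\right) + 1119364\right)}{74010215698} = \frac{183415247495968201 \left(4716712 + 1119364\right)}{74010215698} = \frac{183415247495968201}{74010215698} \cdot 5836076 = \frac{535212661972640057309638}{37005107849}$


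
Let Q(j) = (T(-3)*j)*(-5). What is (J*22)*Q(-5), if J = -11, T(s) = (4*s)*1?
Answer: 72600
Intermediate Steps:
T(s) = 4*s
Q(j) = 60*j (Q(j) = ((4*(-3))*j)*(-5) = -12*j*(-5) = 60*j)
(J*22)*Q(-5) = (-11*22)*(60*(-5)) = -242*(-300) = 72600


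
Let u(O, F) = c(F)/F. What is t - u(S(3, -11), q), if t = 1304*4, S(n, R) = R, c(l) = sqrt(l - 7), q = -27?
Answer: 5216 + I*sqrt(34)/27 ≈ 5216.0 + 0.21596*I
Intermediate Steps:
c(l) = sqrt(-7 + l)
u(O, F) = sqrt(-7 + F)/F
t = 5216
t - u(S(3, -11), q) = 5216 - sqrt(-7 - 27)/(-27) = 5216 - (-1)*sqrt(-34)/27 = 5216 - (-1)*I*sqrt(34)/27 = 5216 + I*sqrt(34)/27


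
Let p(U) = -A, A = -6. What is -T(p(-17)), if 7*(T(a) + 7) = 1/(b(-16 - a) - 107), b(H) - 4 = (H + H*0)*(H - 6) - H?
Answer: 26214/3745 ≈ 6.9997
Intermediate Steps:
b(H) = 4 - H + H*(-6 + H) (b(H) = 4 + ((H + H*0)*(H - 6) - H) = 4 + ((H + 0)*(-6 + H) - H) = 4 + (H*(-6 + H) - H) = 4 + (-H + H*(-6 + H)) = 4 - H + H*(-6 + H))
p(U) = 6 (p(U) = -1*(-6) = 6)
T(a) = -7 + 1/(7*(9 + (-16 - a)² + 7*a)) (T(a) = -7 + 1/(7*((4 + (-16 - a)² - 7*(-16 - a)) - 107)) = -7 + 1/(7*((4 + (-16 - a)² + (112 + 7*a)) - 107)) = -7 + 1/(7*((116 + (-16 - a)² + 7*a) - 107)) = -7 + 1/(7*(9 + (-16 - a)² + 7*a)))
-T(p(-17)) = -(-12984 - 1911*6 - 49*6²)/(7*(265 + 6² + 39*6)) = -(-12984 - 11466 - 49*36)/(7*(265 + 36 + 234)) = -(-12984 - 11466 - 1764)/(7*535) = -(-26214)/(7*535) = -1*(-26214/3745) = 26214/3745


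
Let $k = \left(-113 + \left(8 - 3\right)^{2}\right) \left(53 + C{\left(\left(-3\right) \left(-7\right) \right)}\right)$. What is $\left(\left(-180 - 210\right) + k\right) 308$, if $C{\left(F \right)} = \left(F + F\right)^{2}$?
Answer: $-49368088$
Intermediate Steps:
$C{\left(F \right)} = 4 F^{2}$ ($C{\left(F \right)} = \left(2 F\right)^{2} = 4 F^{2}$)
$k = -159896$ ($k = \left(-113 + \left(8 - 3\right)^{2}\right) \left(53 + 4 \left(\left(-3\right) \left(-7\right)\right)^{2}\right) = \left(-113 + 5^{2}\right) \left(53 + 4 \cdot 21^{2}\right) = \left(-113 + 25\right) \left(53 + 4 \cdot 441\right) = - 88 \left(53 + 1764\right) = \left(-88\right) 1817 = -159896$)
$\left(\left(-180 - 210\right) + k\right) 308 = \left(\left(-180 - 210\right) - 159896\right) 308 = \left(-390 - 159896\right) 308 = \left(-160286\right) 308 = -49368088$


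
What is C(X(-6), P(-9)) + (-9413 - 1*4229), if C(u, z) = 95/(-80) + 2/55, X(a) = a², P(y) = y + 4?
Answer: -12005973/880 ≈ -13643.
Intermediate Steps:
P(y) = 4 + y
C(u, z) = -1013/880 (C(u, z) = 95*(-1/80) + 2*(1/55) = -19/16 + 2/55 = -1013/880)
C(X(-6), P(-9)) + (-9413 - 1*4229) = -1013/880 + (-9413 - 1*4229) = -1013/880 + (-9413 - 4229) = -1013/880 - 13642 = -12005973/880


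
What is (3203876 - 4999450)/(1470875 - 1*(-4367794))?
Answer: -1795574/5838669 ≈ -0.30753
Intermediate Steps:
(3203876 - 4999450)/(1470875 - 1*(-4367794)) = -1795574/(1470875 + 4367794) = -1795574/5838669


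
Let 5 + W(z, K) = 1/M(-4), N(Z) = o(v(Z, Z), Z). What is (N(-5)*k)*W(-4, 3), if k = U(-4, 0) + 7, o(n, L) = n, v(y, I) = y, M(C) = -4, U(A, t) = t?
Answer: 735/4 ≈ 183.75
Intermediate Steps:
k = 7 (k = 0 + 7 = 7)
N(Z) = Z
W(z, K) = -21/4 (W(z, K) = -5 + 1/(-4) = -5 - ¼ = -21/4)
(N(-5)*k)*W(-4, 3) = -5*7*(-21/4) = -35*(-21/4) = 735/4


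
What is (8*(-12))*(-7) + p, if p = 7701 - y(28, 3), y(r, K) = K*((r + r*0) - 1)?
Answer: 8292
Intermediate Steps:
y(r, K) = K*(-1 + r) (y(r, K) = K*((r + 0) - 1) = K*(r - 1) = K*(-1 + r))
p = 7620 (p = 7701 - 3*(-1 + 28) = 7701 - 3*27 = 7701 - 1*81 = 7701 - 81 = 7620)
(8*(-12))*(-7) + p = (8*(-12))*(-7) + 7620 = -96*(-7) + 7620 = 672 + 7620 = 8292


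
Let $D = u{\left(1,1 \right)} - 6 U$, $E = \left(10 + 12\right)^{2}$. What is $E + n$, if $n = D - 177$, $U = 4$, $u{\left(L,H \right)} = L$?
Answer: $284$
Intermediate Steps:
$E = 484$ ($E = 22^{2} = 484$)
$D = -23$ ($D = 1 - 24 = -23$)
$n = -200$ ($n = -23 - 177 = -200$)
$E + n = 484 - 200 = 284$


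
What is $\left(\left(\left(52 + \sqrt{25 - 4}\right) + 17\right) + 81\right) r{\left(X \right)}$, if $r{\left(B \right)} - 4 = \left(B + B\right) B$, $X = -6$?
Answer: $11400 + 76 \sqrt{21} \approx 11748.0$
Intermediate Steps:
$r{\left(B \right)} = 4 + 2 B^{2}$ ($r{\left(B \right)} = 4 + \left(B + B\right) B = 4 + 2 B B = 4 + 2 B^{2}$)
$\left(\left(\left(52 + \sqrt{25 - 4}\right) + 17\right) + 81\right) r{\left(X \right)} = \left(\left(\left(52 + \sqrt{25 - 4}\right) + 17\right) + 81\right) \left(4 + 2 \left(-6\right)^{2}\right) = \left(\left(\left(52 + \sqrt{21}\right) + 17\right) + 81\right) \left(4 + 2 \cdot 36\right) = \left(\left(69 + \sqrt{21}\right) + 81\right) \left(4 + 72\right) = \left(150 + \sqrt{21}\right) 76 = 11400 + 76 \sqrt{21}$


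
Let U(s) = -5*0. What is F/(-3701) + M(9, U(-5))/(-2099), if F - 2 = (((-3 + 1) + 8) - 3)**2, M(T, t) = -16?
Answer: 36127/7768399 ≈ 0.0046505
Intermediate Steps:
U(s) = 0
F = 11 (F = 2 + (((-3 + 1) + 8) - 3)**2 = 2 + ((-2 + 8) - 3)**2 = 2 + (6 - 3)**2 = 2 + 3**2 = 2 + 9 = 11)
F/(-3701) + M(9, U(-5))/(-2099) = 11/(-3701) - 16/(-2099) = 11*(-1/3701) - 16*(-1/2099) = -11/3701 + 16/2099 = 36127/7768399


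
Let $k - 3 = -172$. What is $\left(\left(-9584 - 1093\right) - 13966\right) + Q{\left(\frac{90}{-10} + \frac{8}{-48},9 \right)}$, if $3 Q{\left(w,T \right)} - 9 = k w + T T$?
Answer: $- \frac{433739}{18} \approx -24097.0$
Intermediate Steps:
$k = -169$ ($k = 3 - 172 = -169$)
$Q{\left(w,T \right)} = 3 - \frac{169 w}{3} + \frac{T^{2}}{3}$ ($Q{\left(w,T \right)} = 3 + \frac{- 169 w + T T}{3} = 3 + \frac{- 169 w + T^{2}}{3} = 3 + \frac{T^{2} - 169 w}{3} = 3 + \left(- \frac{169 w}{3} + \frac{T^{2}}{3}\right) = 3 - \frac{169 w}{3} + \frac{T^{2}}{3}$)
$\left(\left(-9584 - 1093\right) - 13966\right) + Q{\left(\frac{90}{-10} + \frac{8}{-48},9 \right)} = \left(\left(-9584 - 1093\right) - 13966\right) + \left(3 - \frac{169 \left(\frac{90}{-10} + \frac{8}{-48}\right)}{3} + \frac{9^{2}}{3}\right) = \left(-10677 - 13966\right) + \left(3 - \frac{169 \left(90 \left(- \frac{1}{10}\right) + 8 \left(- \frac{1}{48}\right)\right)}{3} + \frac{1}{3} \cdot 81\right) = -24643 + \left(3 - \frac{169 \left(-9 - \frac{1}{6}\right)}{3} + 27\right) = -24643 + \left(3 - - \frac{9295}{18} + 27\right) = -24643 + \left(3 + \frac{9295}{18} + 27\right) = -24643 + \frac{9835}{18} = - \frac{433739}{18}$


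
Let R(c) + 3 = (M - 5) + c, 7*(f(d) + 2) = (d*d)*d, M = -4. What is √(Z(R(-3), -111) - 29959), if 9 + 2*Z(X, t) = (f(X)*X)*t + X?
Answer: I*√84871906/14 ≈ 658.04*I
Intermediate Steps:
f(d) = -2 + d³/7 (f(d) = -2 + ((d*d)*d)/7 = -2 + (d²*d)/7 = -2 + d³/7)
R(c) = -12 + c (R(c) = -3 + ((-4 - 5) + c) = -3 + (-9 + c) = -12 + c)
Z(X, t) = -9/2 + X/2 + X*t*(-2 + X³/7)/2 (Z(X, t) = -9/2 + (((-2 + X³/7)*X)*t + X)/2 = -9/2 + ((X*(-2 + X³/7))*t + X)/2 = -9/2 + (X*t*(-2 + X³/7) + X)/2 = -9/2 + (X + X*t*(-2 + X³/7))/2 = -9/2 + (X/2 + X*t*(-2 + X³/7)/2) = -9/2 + X/2 + X*t*(-2 + X³/7)/2)
√(Z(R(-3), -111) - 29959) = √((-9/2 + (-12 - 3)/2 + (1/14)*(-12 - 3)*(-111)*(-14 + (-12 - 3)³)) - 29959) = √((-9/2 + (½)*(-15) + (1/14)*(-15)*(-111)*(-14 + (-15)³)) - 29959) = √((-9/2 - 15/2 + (1/14)*(-15)*(-111)*(-14 - 3375)) - 29959) = √((-9/2 - 15/2 + (1/14)*(-15)*(-111)*(-3389)) - 29959) = √((-9/2 - 15/2 - 5642685/14) - 29959) = √(-5642853/14 - 29959) = √(-6062279/14) = I*√84871906/14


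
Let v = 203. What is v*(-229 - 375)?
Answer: -122612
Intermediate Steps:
v*(-229 - 375) = 203*(-229 - 375) = 203*(-604) = -122612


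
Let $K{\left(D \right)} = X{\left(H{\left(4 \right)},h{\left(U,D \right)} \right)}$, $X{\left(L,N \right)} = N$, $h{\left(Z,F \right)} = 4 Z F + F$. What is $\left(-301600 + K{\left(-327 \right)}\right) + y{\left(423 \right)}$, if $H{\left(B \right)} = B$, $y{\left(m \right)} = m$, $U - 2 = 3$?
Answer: $-308044$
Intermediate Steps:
$U = 5$ ($U = 2 + 3 = 5$)
$h{\left(Z,F \right)} = F + 4 F Z$ ($h{\left(Z,F \right)} = 4 F Z + F = F + 4 F Z$)
$K{\left(D \right)} = 21 D$ ($K{\left(D \right)} = D \left(1 + 4 \cdot 5\right) = D \left(1 + 20\right) = D 21 = 21 D$)
$\left(-301600 + K{\left(-327 \right)}\right) + y{\left(423 \right)} = \left(-301600 + 21 \left(-327\right)\right) + 423 = \left(-301600 - 6867\right) + 423 = -308467 + 423 = -308044$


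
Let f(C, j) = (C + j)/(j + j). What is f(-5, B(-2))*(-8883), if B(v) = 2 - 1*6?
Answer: -79947/8 ≈ -9993.4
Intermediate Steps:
B(v) = -4 (B(v) = 2 - 6 = -4)
f(C, j) = (C + j)/(2*j) (f(C, j) = (C + j)/((2*j)) = (C + j)*(1/(2*j)) = (C + j)/(2*j))
f(-5, B(-2))*(-8883) = ((1/2)*(-5 - 4)/(-4))*(-8883) = ((1/2)*(-1/4)*(-9))*(-8883) = (9/8)*(-8883) = -79947/8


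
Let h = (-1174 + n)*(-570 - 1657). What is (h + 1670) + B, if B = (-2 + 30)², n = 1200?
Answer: -55448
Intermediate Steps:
B = 784 (B = 28² = 784)
h = -57902 (h = (-1174 + 1200)*(-570 - 1657) = 26*(-2227) = -57902)
(h + 1670) + B = (-57902 + 1670) + 784 = -56232 + 784 = -55448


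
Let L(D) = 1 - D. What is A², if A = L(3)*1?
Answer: 4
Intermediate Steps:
A = -2 (A = (1 - 1*3)*1 = (1 - 3)*1 = -2*1 = -2)
A² = (-2)² = 4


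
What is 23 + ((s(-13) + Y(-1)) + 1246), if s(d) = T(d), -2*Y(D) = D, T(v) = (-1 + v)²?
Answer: 2931/2 ≈ 1465.5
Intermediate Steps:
Y(D) = -D/2
s(d) = (-1 + d)²
23 + ((s(-13) + Y(-1)) + 1246) = 23 + (((-1 - 13)² - ½*(-1)) + 1246) = 23 + (((-14)² + ½) + 1246) = 23 + ((196 + ½) + 1246) = 23 + (393/2 + 1246) = 23 + 2885/2 = 2931/2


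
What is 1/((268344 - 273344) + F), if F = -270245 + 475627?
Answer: 1/200382 ≈ 4.9905e-6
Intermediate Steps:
F = 205382
1/((268344 - 273344) + F) = 1/((268344 - 273344) + 205382) = 1/(-5000 + 205382) = 1/200382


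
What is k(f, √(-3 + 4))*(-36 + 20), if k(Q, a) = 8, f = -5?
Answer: -128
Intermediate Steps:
k(f, √(-3 + 4))*(-36 + 20) = 8*(-36 + 20) = 8*(-16) = -128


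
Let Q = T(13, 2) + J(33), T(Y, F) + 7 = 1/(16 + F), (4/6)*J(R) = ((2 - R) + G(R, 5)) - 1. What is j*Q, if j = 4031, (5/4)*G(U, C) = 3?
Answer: -18627251/90 ≈ -2.0697e+5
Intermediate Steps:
G(U, C) = 12/5 (G(U, C) = (⅘)*3 = 12/5)
J(R) = 51/10 - 3*R/2 (J(R) = 3*(((2 - R) + 12/5) - 1)/2 = 3*((22/5 - R) - 1)/2 = 3*(17/5 - R)/2 = 51/10 - 3*R/2)
T(Y, F) = -7 + 1/(16 + F)
Q = -4621/90 (Q = (-111 - 7*2)/(16 + 2) + (51/10 - 3/2*33) = (-111 - 14)/18 + (51/10 - 99/2) = (1/18)*(-125) - 222/5 = -125/18 - 222/5 = -4621/90 ≈ -51.344)
j*Q = 4031*(-4621/90) = -18627251/90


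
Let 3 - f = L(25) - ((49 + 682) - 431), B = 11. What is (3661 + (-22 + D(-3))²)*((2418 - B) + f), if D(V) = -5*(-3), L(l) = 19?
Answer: 9983610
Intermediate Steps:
D(V) = 15
f = 284 (f = 3 - (19 - ((49 + 682) - 431)) = 3 - (19 - (731 - 431)) = 3 - (19 - 1*300) = 3 - (19 - 300) = 3 - 1*(-281) = 3 + 281 = 284)
(3661 + (-22 + D(-3))²)*((2418 - B) + f) = (3661 + (-22 + 15)²)*((2418 - 1*11) + 284) = (3661 + (-7)²)*((2418 - 11) + 284) = (3661 + 49)*(2407 + 284) = 3710*2691 = 9983610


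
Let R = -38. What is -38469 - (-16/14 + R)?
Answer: -269009/7 ≈ -38430.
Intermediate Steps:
-38469 - (-16/14 + R) = -38469 - (-16/14 - 38) = -38469 - (-16*1/14 - 38) = -38469 - (-8/7 - 38) = -38469 - 1*(-274/7) = -38469 + 274/7 = -269009/7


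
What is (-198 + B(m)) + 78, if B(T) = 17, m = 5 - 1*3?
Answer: -103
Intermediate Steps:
m = 2 (m = 5 - 3 = 2)
(-198 + B(m)) + 78 = (-198 + 17) + 78 = -181 + 78 = -103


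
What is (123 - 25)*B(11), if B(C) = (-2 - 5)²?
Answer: 4802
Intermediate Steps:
B(C) = 49 (B(C) = (-7)² = 49)
(123 - 25)*B(11) = (123 - 25)*49 = 98*49 = 4802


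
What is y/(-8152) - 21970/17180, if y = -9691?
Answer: -630403/7002568 ≈ -0.090025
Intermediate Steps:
y/(-8152) - 21970/17180 = -9691/(-8152) - 21970/17180 = -9691*(-1/8152) - 21970*1/17180 = 9691/8152 - 2197/1718 = -630403/7002568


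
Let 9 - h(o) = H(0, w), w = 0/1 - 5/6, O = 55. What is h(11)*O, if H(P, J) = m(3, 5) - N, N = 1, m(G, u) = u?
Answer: 275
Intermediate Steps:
w = -⅚ (w = 0*1 - 5*⅙ = 0 - ⅚ = -⅚ ≈ -0.83333)
H(P, J) = 4 (H(P, J) = 5 - 1*1 = 5 - 1 = 4)
h(o) = 5 (h(o) = 9 - 1*4 = 9 - 4 = 5)
h(11)*O = 5*55 = 275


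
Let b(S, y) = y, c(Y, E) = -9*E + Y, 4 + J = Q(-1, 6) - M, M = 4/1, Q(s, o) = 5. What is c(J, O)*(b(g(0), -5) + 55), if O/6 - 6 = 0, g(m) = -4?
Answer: -16350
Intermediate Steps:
O = 36 (O = 36 + 6*0 = 36 + 0 = 36)
M = 4 (M = 4*1 = 4)
J = -3 (J = -4 + (5 - 1*4) = -4 + (5 - 4) = -4 + 1 = -3)
c(Y, E) = Y - 9*E
c(J, O)*(b(g(0), -5) + 55) = (-3 - 9*36)*(-5 + 55) = (-3 - 324)*50 = -327*50 = -16350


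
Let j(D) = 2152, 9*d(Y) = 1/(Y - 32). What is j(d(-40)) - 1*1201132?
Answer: -1198980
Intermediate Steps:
d(Y) = 1/(9*(-32 + Y)) (d(Y) = 1/(9*(Y - 32)) = 1/(9*(-32 + Y)))
j(d(-40)) - 1*1201132 = 2152 - 1*1201132 = 2152 - 1201132 = -1198980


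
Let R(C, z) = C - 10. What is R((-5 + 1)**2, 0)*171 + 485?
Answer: 1511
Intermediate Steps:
R(C, z) = -10 + C
R((-5 + 1)**2, 0)*171 + 485 = (-10 + (-5 + 1)**2)*171 + 485 = (-10 + (-4)**2)*171 + 485 = (-10 + 16)*171 + 485 = 6*171 + 485 = 1026 + 485 = 1511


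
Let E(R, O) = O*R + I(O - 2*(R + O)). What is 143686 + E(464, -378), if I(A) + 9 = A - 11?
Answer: -32276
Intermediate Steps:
I(A) = -20 + A (I(A) = -9 + (A - 11) = -9 + (-11 + A) = -20 + A)
E(R, O) = -20 - O - 2*R + O*R (E(R, O) = O*R + (-20 + (O - 2*(R + O))) = O*R + (-20 + (O - 2*(O + R))) = O*R + (-20 + (O + (-2*O - 2*R))) = O*R + (-20 + (-O - 2*R)) = O*R + (-20 - O - 2*R) = -20 - O - 2*R + O*R)
143686 + E(464, -378) = 143686 + (-20 - 1*(-378) - 2*464 - 378*464) = 143686 + (-20 + 378 - 928 - 175392) = 143686 - 175962 = -32276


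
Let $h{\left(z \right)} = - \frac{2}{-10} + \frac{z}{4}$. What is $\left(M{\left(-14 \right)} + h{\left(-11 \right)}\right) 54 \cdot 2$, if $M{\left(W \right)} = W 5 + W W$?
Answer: $\frac{66663}{5} \approx 13333.0$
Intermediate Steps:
$h{\left(z \right)} = \frac{1}{5} + \frac{z}{4}$ ($h{\left(z \right)} = \left(-2\right) \left(- \frac{1}{10}\right) + z \frac{1}{4} = \frac{1}{5} + \frac{z}{4}$)
$M{\left(W \right)} = W^{2} + 5 W$ ($M{\left(W \right)} = 5 W + W^{2} = W^{2} + 5 W$)
$\left(M{\left(-14 \right)} + h{\left(-11 \right)}\right) 54 \cdot 2 = \left(- 14 \left(5 - 14\right) + \left(\frac{1}{5} + \frac{1}{4} \left(-11\right)\right)\right) 54 \cdot 2 = \left(\left(-14\right) \left(-9\right) + \left(\frac{1}{5} - \frac{11}{4}\right)\right) 108 = \left(126 - \frac{51}{20}\right) 108 = \frac{2469}{20} \cdot 108 = \frac{66663}{5}$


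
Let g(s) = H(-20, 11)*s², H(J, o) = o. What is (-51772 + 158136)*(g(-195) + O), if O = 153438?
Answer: 60809681532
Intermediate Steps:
g(s) = 11*s²
(-51772 + 158136)*(g(-195) + O) = (-51772 + 158136)*(11*(-195)² + 153438) = 106364*(11*38025 + 153438) = 106364*(418275 + 153438) = 106364*571713 = 60809681532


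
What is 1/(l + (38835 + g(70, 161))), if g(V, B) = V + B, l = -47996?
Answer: -1/8930 ≈ -0.00011198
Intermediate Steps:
g(V, B) = B + V
1/(l + (38835 + g(70, 161))) = 1/(-47996 + (38835 + (161 + 70))) = 1/(-47996 + (38835 + 231)) = 1/(-47996 + 39066) = 1/(-8930) = -1/8930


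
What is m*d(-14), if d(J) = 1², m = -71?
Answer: -71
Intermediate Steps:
d(J) = 1
m*d(-14) = -71*1 = -71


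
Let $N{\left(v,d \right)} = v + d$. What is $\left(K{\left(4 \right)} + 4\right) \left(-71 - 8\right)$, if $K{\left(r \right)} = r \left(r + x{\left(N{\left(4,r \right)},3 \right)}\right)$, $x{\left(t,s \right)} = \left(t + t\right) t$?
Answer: $-42028$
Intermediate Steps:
$N{\left(v,d \right)} = d + v$
$x{\left(t,s \right)} = 2 t^{2}$ ($x{\left(t,s \right)} = 2 t t = 2 t^{2}$)
$K{\left(r \right)} = r \left(r + 2 \left(4 + r\right)^{2}\right)$ ($K{\left(r \right)} = r \left(r + 2 \left(r + 4\right)^{2}\right) = r \left(r + 2 \left(4 + r\right)^{2}\right)$)
$\left(K{\left(4 \right)} + 4\right) \left(-71 - 8\right) = \left(4 \left(4 + 2 \left(4 + 4\right)^{2}\right) + 4\right) \left(-71 - 8\right) = \left(4 \left(4 + 2 \cdot 8^{2}\right) + 4\right) \left(-79\right) = \left(4 \left(4 + 2 \cdot 64\right) + 4\right) \left(-79\right) = \left(4 \left(4 + 128\right) + 4\right) \left(-79\right) = \left(4 \cdot 132 + 4\right) \left(-79\right) = \left(528 + 4\right) \left(-79\right) = 532 \left(-79\right) = -42028$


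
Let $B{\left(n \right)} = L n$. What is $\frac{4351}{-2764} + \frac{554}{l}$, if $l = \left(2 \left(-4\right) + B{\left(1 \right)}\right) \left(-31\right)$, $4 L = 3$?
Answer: $\frac{2213475}{2484836} \approx 0.89079$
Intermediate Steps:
$L = \frac{3}{4}$ ($L = \frac{1}{4} \cdot 3 = \frac{3}{4} \approx 0.75$)
$B{\left(n \right)} = \frac{3 n}{4}$
$l = \frac{899}{4}$ ($l = \left(2 \left(-4\right) + \frac{3}{4} \cdot 1\right) \left(-31\right) = \left(-8 + \frac{3}{4}\right) \left(-31\right) = \left(- \frac{29}{4}\right) \left(-31\right) = \frac{899}{4} \approx 224.75$)
$\frac{4351}{-2764} + \frac{554}{l} = \frac{4351}{-2764} + \frac{554}{\frac{899}{4}} = 4351 \left(- \frac{1}{2764}\right) + 554 \cdot \frac{4}{899} = - \frac{4351}{2764} + \frac{2216}{899} = \frac{2213475}{2484836}$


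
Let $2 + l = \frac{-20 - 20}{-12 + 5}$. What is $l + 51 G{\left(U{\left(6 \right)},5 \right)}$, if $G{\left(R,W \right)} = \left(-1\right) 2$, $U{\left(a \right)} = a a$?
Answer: $- \frac{688}{7} \approx -98.286$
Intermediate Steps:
$U{\left(a \right)} = a^{2}$
$G{\left(R,W \right)} = -2$
$l = \frac{26}{7}$ ($l = -2 + \frac{-20 - 20}{-12 + 5} = -2 - \frac{40}{-7} = -2 - - \frac{40}{7} = -2 + \frac{40}{7} = \frac{26}{7} \approx 3.7143$)
$l + 51 G{\left(U{\left(6 \right)},5 \right)} = \frac{26}{7} + 51 \left(-2\right) = \frac{26}{7} - 102 = - \frac{688}{7}$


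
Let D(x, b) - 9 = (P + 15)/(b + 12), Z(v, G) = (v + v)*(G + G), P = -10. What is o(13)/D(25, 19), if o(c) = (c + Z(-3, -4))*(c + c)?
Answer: 24583/142 ≈ 173.12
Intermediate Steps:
Z(v, G) = 4*G*v (Z(v, G) = (2*v)*(2*G) = 4*G*v)
D(x, b) = 9 + 5/(12 + b) (D(x, b) = 9 + (-10 + 15)/(b + 12) = 9 + 5/(12 + b))
o(c) = 2*c*(48 + c) (o(c) = (c + 4*(-4)*(-3))*(c + c) = (c + 48)*(2*c) = (48 + c)*(2*c) = 2*c*(48 + c))
o(13)/D(25, 19) = (2*13*(48 + 13))/(((113 + 9*19)/(12 + 19))) = (2*13*61)/(((113 + 171)/31)) = 1586/(((1/31)*284)) = 1586/(284/31) = 1586*(31/284) = 24583/142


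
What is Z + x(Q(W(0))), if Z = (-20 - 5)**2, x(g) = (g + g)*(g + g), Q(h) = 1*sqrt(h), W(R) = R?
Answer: 625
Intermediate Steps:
Q(h) = sqrt(h)
x(g) = 4*g**2 (x(g) = (2*g)*(2*g) = 4*g**2)
Z = 625 (Z = (-25)**2 = 625)
Z + x(Q(W(0))) = 625 + 4*(sqrt(0))**2 = 625 + 4*0**2 = 625 + 4*0 = 625 + 0 = 625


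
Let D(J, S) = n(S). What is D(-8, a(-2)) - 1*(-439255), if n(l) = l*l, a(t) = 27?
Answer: 439984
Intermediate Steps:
n(l) = l**2
D(J, S) = S**2
D(-8, a(-2)) - 1*(-439255) = 27**2 - 1*(-439255) = 729 + 439255 = 439984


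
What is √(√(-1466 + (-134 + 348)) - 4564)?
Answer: √(-4564 + 2*I*√313) ≈ 0.2619 + 67.558*I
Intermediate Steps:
√(√(-1466 + (-134 + 348)) - 4564) = √(√(-1466 + 214) - 4564) = √(√(-1252) - 4564) = √(2*I*√313 - 4564) = √(-4564 + 2*I*√313)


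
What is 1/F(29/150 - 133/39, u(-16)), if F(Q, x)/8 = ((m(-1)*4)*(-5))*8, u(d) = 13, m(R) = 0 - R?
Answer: -1/1280 ≈ -0.00078125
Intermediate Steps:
m(R) = -R
F(Q, x) = -1280 (F(Q, x) = 8*(((-1*(-1)*4)*(-5))*8) = 8*(((1*4)*(-5))*8) = 8*((4*(-5))*8) = 8*(-20*8) = 8*(-160) = -1280)
1/F(29/150 - 133/39, u(-16)) = 1/(-1280) = -1/1280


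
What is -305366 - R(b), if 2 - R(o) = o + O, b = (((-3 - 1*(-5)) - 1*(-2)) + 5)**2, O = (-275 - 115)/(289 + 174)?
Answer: -141348271/463 ≈ -3.0529e+5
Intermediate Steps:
O = -390/463 ≈ -0.84233
b = 81 (b = (((-3 + 5) + 2) + 5)**2 = ((2 + 2) + 5)**2 = (4 + 5)**2 = 9**2 = 81)
R(o) = 1316/463 - o (R(o) = 2 - (o - 390/463) = 2 - (-390/463 + o) = 2 + (390/463 - o) = 1316/463 - o)
-305366 - R(b) = -305366 - (1316/463 - 1*81) = -305366 - (1316/463 - 81) = -305366 - 1*(-36187/463) = -305366 + 36187/463 = -141348271/463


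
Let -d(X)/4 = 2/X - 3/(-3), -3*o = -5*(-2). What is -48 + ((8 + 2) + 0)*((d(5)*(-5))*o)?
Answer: -2944/3 ≈ -981.33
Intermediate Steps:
o = -10/3 (o = -(-5)*(-2)/3 = -1/3*10 = -10/3 ≈ -3.3333)
d(X) = -4 - 8/X (d(X) = -4*(2/X - 3/(-3)) = -4*(2/X - 3*(-1/3)) = -4*(2/X + 1) = -4*(1 + 2/X) = -4 - 8/X)
-48 + ((8 + 2) + 0)*((d(5)*(-5))*o) = -48 + ((8 + 2) + 0)*(((-4 - 8/5)*(-5))*(-10/3)) = -48 + (10 + 0)*(((-4 - 8*1/5)*(-5))*(-10/3)) = -48 + 10*(((-4 - 8/5)*(-5))*(-10/3)) = -48 + 10*(-28/5*(-5)*(-10/3)) = -48 + 10*(28*(-10/3)) = -48 + 10*(-280/3) = -48 - 2800/3 = -2944/3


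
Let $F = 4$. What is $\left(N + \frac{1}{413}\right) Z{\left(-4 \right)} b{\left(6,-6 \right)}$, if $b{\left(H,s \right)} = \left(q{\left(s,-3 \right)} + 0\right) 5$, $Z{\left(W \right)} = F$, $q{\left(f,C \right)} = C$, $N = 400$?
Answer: $- \frac{9912060}{413} \approx -24000.0$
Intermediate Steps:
$Z{\left(W \right)} = 4$
$b{\left(H,s \right)} = -15$ ($b{\left(H,s \right)} = \left(-3 + 0\right) 5 = \left(-3\right) 5 = -15$)
$\left(N + \frac{1}{413}\right) Z{\left(-4 \right)} b{\left(6,-6 \right)} = \left(400 + \frac{1}{413}\right) 4 \left(-15\right) = \left(400 + \frac{1}{413}\right) \left(-60\right) = \frac{165201}{413} \left(-60\right) = - \frac{9912060}{413}$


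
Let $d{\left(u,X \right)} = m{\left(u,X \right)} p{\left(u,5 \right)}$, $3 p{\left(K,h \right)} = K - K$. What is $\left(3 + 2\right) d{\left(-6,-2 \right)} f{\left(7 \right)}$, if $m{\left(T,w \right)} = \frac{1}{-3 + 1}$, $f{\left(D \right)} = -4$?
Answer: $0$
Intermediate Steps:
$p{\left(K,h \right)} = 0$ ($p{\left(K,h \right)} = \frac{K - K}{3} = \frac{1}{3} \cdot 0 = 0$)
$m{\left(T,w \right)} = - \frac{1}{2}$ ($m{\left(T,w \right)} = \frac{1}{-2} = - \frac{1}{2}$)
$d{\left(u,X \right)} = 0$ ($d{\left(u,X \right)} = \left(- \frac{1}{2}\right) 0 = 0$)
$\left(3 + 2\right) d{\left(-6,-2 \right)} f{\left(7 \right)} = \left(3 + 2\right) 0 \left(-4\right) = 5 \cdot 0 \left(-4\right) = 0 \left(-4\right) = 0$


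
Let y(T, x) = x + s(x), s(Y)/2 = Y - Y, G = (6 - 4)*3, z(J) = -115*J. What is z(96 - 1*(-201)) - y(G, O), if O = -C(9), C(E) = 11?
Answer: -34144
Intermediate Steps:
G = 6 (G = 2*3 = 6)
s(Y) = 0 (s(Y) = 2*(Y - Y) = 2*0 = 0)
O = -11 (O = -1*11 = -11)
y(T, x) = x (y(T, x) = x + 0 = x)
z(96 - 1*(-201)) - y(G, O) = -115*(96 - 1*(-201)) - 1*(-11) = -115*(96 + 201) + 11 = -115*297 + 11 = -34155 + 11 = -34144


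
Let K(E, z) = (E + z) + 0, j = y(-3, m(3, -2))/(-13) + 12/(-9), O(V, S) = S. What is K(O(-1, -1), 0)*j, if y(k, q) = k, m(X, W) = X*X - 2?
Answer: 43/39 ≈ 1.1026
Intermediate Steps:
m(X, W) = -2 + X² (m(X, W) = X² - 2 = -2 + X²)
j = -43/39 (j = -3/(-13) + 12/(-9) = -3*(-1/13) + 12*(-⅑) = 3/13 - 4/3 = -43/39 ≈ -1.1026)
K(E, z) = E + z
K(O(-1, -1), 0)*j = (-1 + 0)*(-43/39) = -1*(-43/39) = 43/39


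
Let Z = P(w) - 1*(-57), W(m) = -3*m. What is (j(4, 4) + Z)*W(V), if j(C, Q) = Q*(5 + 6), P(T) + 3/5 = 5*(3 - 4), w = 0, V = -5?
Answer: 1431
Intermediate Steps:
P(T) = -28/5 (P(T) = -3/5 + 5*(3 - 4) = -3/5 + 5*(-1) = -3/5 - 5 = -28/5)
j(C, Q) = 11*Q (j(C, Q) = Q*11 = 11*Q)
Z = 257/5 (Z = -28/5 - 1*(-57) = -28/5 + 57 = 257/5 ≈ 51.400)
(j(4, 4) + Z)*W(V) = (11*4 + 257/5)*(-3*(-5)) = (44 + 257/5)*15 = (477/5)*15 = 1431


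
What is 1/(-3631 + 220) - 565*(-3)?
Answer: 5781644/3411 ≈ 1695.0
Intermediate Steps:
1/(-3631 + 220) - 565*(-3) = 1/(-3411) - 1*(-1695) = -1/3411 + 1695 = 5781644/3411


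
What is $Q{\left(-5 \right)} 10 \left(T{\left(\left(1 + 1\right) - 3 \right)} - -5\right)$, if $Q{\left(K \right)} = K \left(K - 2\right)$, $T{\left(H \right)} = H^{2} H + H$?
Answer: $1050$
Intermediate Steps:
$T{\left(H \right)} = H + H^{3}$ ($T{\left(H \right)} = H^{3} + H = H + H^{3}$)
$Q{\left(K \right)} = K \left(-2 + K\right)$
$Q{\left(-5 \right)} 10 \left(T{\left(\left(1 + 1\right) - 3 \right)} - -5\right) = - 5 \left(-2 - 5\right) 10 \left(\left(\left(\left(1 + 1\right) - 3\right) + \left(\left(1 + 1\right) - 3\right)^{3}\right) - -5\right) = \left(-5\right) \left(-7\right) 10 \left(\left(\left(2 - 3\right) + \left(2 - 3\right)^{3}\right) + 5\right) = 35 \cdot 10 \left(\left(-1 + \left(-1\right)^{3}\right) + 5\right) = 350 \left(\left(-1 - 1\right) + 5\right) = 350 \left(-2 + 5\right) = 350 \cdot 3 = 1050$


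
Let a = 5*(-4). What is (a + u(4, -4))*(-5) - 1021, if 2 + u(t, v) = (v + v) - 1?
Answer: -866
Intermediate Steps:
u(t, v) = -3 + 2*v (u(t, v) = -2 + ((v + v) - 1) = -2 + (2*v - 1) = -2 + (-1 + 2*v) = -3 + 2*v)
a = -20
(a + u(4, -4))*(-5) - 1021 = (-20 + (-3 + 2*(-4)))*(-5) - 1021 = (-20 + (-3 - 8))*(-5) - 1021 = (-20 - 11)*(-5) - 1021 = -31*(-5) - 1021 = 155 - 1021 = -866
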